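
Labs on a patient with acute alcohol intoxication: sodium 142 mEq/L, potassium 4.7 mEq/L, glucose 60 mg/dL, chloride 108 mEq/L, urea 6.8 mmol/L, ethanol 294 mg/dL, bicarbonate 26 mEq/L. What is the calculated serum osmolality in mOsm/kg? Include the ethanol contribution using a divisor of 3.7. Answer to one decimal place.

Calculated osmolality = 2·Na + glucose/18 + urea + ethanol/3.7
= 2·142 + 60/18 + 6.8 + 294/3.7
= 284 + 3.33 + 6.80 + 79.46
= 373.59 mOsm/kg

373.6 mOsm/kg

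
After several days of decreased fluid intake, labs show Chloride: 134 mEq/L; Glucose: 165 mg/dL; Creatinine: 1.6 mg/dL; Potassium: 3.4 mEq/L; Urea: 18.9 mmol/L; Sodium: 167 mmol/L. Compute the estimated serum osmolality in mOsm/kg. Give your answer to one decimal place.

362.1 mOsm/kg

Calculated osmolality = 2·Na + glucose/18 + urea
= 2·167 + 165/18 + 18.9
= 334 + 9.17 + 18.90
= 362.07 mOsm/kg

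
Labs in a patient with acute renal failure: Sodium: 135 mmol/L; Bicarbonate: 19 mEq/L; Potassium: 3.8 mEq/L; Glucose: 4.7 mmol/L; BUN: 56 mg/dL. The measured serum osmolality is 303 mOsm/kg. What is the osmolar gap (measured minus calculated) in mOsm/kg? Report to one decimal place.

Calculated osmolality = 2·Na + glucose + BUN/2.8
= 2·135 + 4.7 + 56/2.8
= 270 + 4.70 + 20
= 294.7 mOsm/kg ≈ 294.7 mOsm/kg
Osmolar gap = measured − calculated = 303 − 294.7 = 8.3 mOsm/kg

8.3 mOsm/kg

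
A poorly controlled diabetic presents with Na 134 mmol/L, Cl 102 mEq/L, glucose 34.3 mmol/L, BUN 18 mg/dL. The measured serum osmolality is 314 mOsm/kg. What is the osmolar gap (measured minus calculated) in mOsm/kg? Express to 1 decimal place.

5.3 mOsm/kg

Calculated osmolality = 2·Na + glucose + BUN/2.8
= 2·134 + 34.3 + 18/2.8
= 268 + 34.30 + 6.43
= 308.73 mOsm/kg ≈ 308.7 mOsm/kg
Osmolar gap = measured − calculated = 314 − 308.7 = 5.3 mOsm/kg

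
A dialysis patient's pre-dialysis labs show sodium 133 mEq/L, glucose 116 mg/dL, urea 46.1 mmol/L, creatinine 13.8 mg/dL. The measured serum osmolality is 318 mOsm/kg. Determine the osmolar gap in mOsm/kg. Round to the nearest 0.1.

Calculated osmolality = 2·Na + glucose/18 + urea
= 2·133 + 116/18 + 46.1
= 266 + 6.44 + 46.10
= 318.54 mOsm/kg ≈ 318.5 mOsm/kg
Osmolar gap = measured − calculated = 318 − 318.5 = -0.5 mOsm/kg

-0.5 mOsm/kg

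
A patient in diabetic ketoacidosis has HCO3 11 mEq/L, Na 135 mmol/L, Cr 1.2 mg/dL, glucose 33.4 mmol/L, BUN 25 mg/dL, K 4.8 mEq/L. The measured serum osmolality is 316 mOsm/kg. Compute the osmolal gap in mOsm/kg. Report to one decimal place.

Calculated osmolality = 2·Na + glucose + BUN/2.8
= 2·135 + 33.4 + 25/2.8
= 270 + 33.40 + 8.93
= 312.33 mOsm/kg ≈ 312.3 mOsm/kg
Osmolar gap = measured − calculated = 316 − 312.3 = 3.7 mOsm/kg

3.7 mOsm/kg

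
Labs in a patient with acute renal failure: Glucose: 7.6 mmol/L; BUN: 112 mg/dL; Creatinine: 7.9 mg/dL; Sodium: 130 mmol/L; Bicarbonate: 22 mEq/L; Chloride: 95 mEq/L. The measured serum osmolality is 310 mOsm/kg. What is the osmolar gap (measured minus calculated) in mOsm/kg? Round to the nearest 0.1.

Calculated osmolality = 2·Na + glucose + BUN/2.8
= 2·130 + 7.6 + 112/2.8
= 260 + 7.60 + 40
= 307.6 mOsm/kg ≈ 307.6 mOsm/kg
Osmolar gap = measured − calculated = 310 − 307.6 = 2.4 mOsm/kg

2.4 mOsm/kg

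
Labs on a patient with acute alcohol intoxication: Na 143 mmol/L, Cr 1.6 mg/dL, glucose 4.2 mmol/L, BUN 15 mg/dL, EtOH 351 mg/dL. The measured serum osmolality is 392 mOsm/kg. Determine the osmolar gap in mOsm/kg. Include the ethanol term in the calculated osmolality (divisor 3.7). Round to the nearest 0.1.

Calculated osmolality = 2·Na + glucose + BUN/2.8 + ethanol/3.7
= 2·143 + 4.2 + 15/2.8 + 351/3.7
= 286 + 4.20 + 5.36 + 94.86
= 390.42 mOsm/kg ≈ 390.4 mOsm/kg
Osmolar gap = measured − calculated = 392 − 390.4 = 1.6 mOsm/kg

1.6 mOsm/kg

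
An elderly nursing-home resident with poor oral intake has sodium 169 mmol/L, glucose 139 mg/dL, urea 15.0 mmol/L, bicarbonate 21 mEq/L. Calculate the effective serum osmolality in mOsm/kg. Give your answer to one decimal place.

345.7 mOsm/kg

Effective osmolality excludes urea (freely permeant across cell membranes):
2·Na + glucose/18
= 2·169 + 139/18
= 338 + 7.72
= 345.72 mOsm/kg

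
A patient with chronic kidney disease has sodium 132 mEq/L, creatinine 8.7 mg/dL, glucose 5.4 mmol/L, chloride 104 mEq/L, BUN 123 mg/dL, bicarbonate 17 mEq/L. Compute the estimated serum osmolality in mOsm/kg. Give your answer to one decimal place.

313.3 mOsm/kg

Calculated osmolality = 2·Na + glucose + BUN/2.8
= 2·132 + 5.4 + 123/2.8
= 264 + 5.40 + 43.93
= 313.33 mOsm/kg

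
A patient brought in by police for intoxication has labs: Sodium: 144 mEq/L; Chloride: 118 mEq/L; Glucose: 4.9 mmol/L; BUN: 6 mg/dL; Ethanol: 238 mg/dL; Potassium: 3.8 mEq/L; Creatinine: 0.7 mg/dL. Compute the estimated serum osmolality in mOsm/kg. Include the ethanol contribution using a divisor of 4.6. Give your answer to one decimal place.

346.8 mOsm/kg

Calculated osmolality = 2·Na + glucose + BUN/2.8 + ethanol/4.6
= 2·144 + 4.9 + 6/2.8 + 238/4.6
= 288 + 4.90 + 2.14 + 51.74
= 346.78 mOsm/kg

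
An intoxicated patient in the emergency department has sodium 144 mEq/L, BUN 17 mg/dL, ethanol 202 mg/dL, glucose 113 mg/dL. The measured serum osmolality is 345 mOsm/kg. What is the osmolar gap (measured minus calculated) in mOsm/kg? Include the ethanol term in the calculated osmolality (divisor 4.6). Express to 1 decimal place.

0.7 mOsm/kg

Calculated osmolality = 2·Na + glucose/18 + BUN/2.8 + ethanol/4.6
= 2·144 + 113/18 + 17/2.8 + 202/4.6
= 288 + 6.28 + 6.07 + 43.91
= 344.26 mOsm/kg ≈ 344.3 mOsm/kg
Osmolar gap = measured − calculated = 345 − 344.3 = 0.7 mOsm/kg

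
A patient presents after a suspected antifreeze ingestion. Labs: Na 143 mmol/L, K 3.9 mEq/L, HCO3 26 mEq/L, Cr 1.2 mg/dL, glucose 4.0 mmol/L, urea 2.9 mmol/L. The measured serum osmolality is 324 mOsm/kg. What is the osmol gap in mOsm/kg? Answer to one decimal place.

Calculated osmolality = 2·Na + glucose + urea
= 2·143 + 4 + 2.9
= 286 + 4 + 2.90
= 292.9 mOsm/kg ≈ 292.9 mOsm/kg
Osmolar gap = measured − calculated = 324 − 292.9 = 31.1 mOsm/kg

31.1 mOsm/kg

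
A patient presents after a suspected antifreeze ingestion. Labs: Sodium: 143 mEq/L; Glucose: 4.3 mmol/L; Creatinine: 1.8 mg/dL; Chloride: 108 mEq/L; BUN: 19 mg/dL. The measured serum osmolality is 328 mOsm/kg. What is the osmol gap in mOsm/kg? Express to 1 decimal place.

Calculated osmolality = 2·Na + glucose + BUN/2.8
= 2·143 + 4.3 + 19/2.8
= 286 + 4.30 + 6.79
= 297.09 mOsm/kg ≈ 297.1 mOsm/kg
Osmolar gap = measured − calculated = 328 − 297.1 = 30.9 mOsm/kg

30.9 mOsm/kg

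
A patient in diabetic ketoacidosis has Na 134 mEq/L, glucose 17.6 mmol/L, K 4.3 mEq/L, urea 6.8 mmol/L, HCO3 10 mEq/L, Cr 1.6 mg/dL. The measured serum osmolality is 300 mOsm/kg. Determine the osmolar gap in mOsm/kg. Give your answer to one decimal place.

Calculated osmolality = 2·Na + glucose + urea
= 2·134 + 17.6 + 6.8
= 268 + 17.60 + 6.80
= 292.4 mOsm/kg ≈ 292.4 mOsm/kg
Osmolar gap = measured − calculated = 300 − 292.4 = 7.6 mOsm/kg

7.6 mOsm/kg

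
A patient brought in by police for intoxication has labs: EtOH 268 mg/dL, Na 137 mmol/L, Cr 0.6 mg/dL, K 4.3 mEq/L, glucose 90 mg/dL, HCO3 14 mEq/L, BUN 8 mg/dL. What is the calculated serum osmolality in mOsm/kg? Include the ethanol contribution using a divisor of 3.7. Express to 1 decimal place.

Calculated osmolality = 2·Na + glucose/18 + BUN/2.8 + ethanol/3.7
= 2·137 + 90/18 + 8/2.8 + 268/3.7
= 274 + 5 + 2.86 + 72.43
= 354.29 mOsm/kg

354.3 mOsm/kg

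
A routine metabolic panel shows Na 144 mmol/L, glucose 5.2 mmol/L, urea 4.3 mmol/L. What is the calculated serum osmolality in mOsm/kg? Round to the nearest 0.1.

297.5 mOsm/kg

Calculated osmolality = 2·Na + glucose + urea
= 2·144 + 5.2 + 4.3
= 288 + 5.20 + 4.30
= 297.5 mOsm/kg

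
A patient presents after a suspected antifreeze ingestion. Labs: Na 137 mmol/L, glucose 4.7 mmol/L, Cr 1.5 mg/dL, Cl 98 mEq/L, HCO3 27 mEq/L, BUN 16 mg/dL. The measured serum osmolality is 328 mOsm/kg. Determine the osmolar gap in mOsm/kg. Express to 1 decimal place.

43.6 mOsm/kg

Calculated osmolality = 2·Na + glucose + BUN/2.8
= 2·137 + 4.7 + 16/2.8
= 274 + 4.70 + 5.71
= 284.41 mOsm/kg ≈ 284.4 mOsm/kg
Osmolar gap = measured − calculated = 328 − 284.4 = 43.6 mOsm/kg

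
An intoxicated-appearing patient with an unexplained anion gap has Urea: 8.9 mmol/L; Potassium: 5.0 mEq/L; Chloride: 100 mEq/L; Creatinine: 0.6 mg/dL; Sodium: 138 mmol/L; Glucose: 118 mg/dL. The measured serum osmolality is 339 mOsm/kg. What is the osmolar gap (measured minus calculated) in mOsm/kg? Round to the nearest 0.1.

47.5 mOsm/kg

Calculated osmolality = 2·Na + glucose/18 + urea
= 2·138 + 118/18 + 8.9
= 276 + 6.56 + 8.90
= 291.46 mOsm/kg ≈ 291.5 mOsm/kg
Osmolar gap = measured − calculated = 339 − 291.5 = 47.5 mOsm/kg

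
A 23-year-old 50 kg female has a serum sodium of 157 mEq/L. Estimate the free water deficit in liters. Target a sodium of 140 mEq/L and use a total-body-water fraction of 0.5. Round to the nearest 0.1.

TBW = 0.5 · 50 = 25 L
Free water deficit = TBW · (Na/140 − 1)
= 25 · (157/140 − 1)
= 25 · 0.1214
= 3.03 L

3.0 L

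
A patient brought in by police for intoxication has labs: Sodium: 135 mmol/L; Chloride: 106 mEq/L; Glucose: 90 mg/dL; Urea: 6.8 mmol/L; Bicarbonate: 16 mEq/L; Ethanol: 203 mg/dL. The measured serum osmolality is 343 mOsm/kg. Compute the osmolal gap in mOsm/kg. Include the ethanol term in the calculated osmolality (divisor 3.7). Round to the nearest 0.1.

Calculated osmolality = 2·Na + glucose/18 + urea + ethanol/3.7
= 2·135 + 90/18 + 6.8 + 203/3.7
= 270 + 5 + 6.80 + 54.86
= 336.66 mOsm/kg ≈ 336.7 mOsm/kg
Osmolar gap = measured − calculated = 343 − 336.7 = 6.3 mOsm/kg

6.3 mOsm/kg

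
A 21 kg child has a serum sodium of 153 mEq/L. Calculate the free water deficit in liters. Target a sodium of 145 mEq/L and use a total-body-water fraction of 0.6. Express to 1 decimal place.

TBW = 0.6 · 21 = 12.6 L
Free water deficit = TBW · (Na/145 − 1)
= 12.6 · (153/145 − 1)
= 12.6 · 0.0552
= 0.7 L

0.7 L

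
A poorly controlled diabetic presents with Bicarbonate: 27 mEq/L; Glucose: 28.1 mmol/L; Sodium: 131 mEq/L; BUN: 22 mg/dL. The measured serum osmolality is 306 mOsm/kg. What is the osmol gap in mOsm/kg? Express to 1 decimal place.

8.0 mOsm/kg

Calculated osmolality = 2·Na + glucose + BUN/2.8
= 2·131 + 28.1 + 22/2.8
= 262 + 28.10 + 7.86
= 297.96 mOsm/kg ≈ 298.0 mOsm/kg
Osmolar gap = measured − calculated = 306 − 298.0 = 8.0 mOsm/kg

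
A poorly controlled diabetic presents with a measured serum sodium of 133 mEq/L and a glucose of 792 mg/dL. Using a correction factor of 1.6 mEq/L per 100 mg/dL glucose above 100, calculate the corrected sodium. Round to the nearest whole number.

144 mEq/L

Corrected Na = measured Na + 1.6 · (glucose − 100)/100
= 133 + 1.6 · (792 − 100)/100
= 133 + 11.1
= 144.1 mEq/L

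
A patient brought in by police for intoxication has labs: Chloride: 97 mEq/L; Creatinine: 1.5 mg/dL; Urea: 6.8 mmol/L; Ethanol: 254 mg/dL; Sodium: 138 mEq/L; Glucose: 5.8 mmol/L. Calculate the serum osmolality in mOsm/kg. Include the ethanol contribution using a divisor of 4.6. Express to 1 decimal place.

Calculated osmolality = 2·Na + glucose + urea + ethanol/4.6
= 2·138 + 5.8 + 6.8 + 254/4.6
= 276 + 5.80 + 6.80 + 55.22
= 343.82 mOsm/kg

343.8 mOsm/kg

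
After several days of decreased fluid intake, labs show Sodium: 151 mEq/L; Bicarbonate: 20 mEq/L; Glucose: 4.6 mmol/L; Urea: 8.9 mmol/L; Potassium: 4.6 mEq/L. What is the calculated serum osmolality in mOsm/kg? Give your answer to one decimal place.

315.5 mOsm/kg

Calculated osmolality = 2·Na + glucose + urea
= 2·151 + 4.6 + 8.9
= 302 + 4.60 + 8.90
= 315.5 mOsm/kg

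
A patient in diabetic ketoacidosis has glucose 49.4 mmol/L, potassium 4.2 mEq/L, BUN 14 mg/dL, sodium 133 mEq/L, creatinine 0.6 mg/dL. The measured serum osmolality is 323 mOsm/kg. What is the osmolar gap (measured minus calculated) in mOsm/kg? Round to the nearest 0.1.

Calculated osmolality = 2·Na + glucose + BUN/2.8
= 2·133 + 49.4 + 14/2.8
= 266 + 49.40 + 5
= 320.4 mOsm/kg ≈ 320.4 mOsm/kg
Osmolar gap = measured − calculated = 323 − 320.4 = 2.6 mOsm/kg

2.6 mOsm/kg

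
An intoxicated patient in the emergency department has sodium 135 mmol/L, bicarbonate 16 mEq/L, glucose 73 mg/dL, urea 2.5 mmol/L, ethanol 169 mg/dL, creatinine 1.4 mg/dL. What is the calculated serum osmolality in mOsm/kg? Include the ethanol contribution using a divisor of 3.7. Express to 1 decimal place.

322.2 mOsm/kg

Calculated osmolality = 2·Na + glucose/18 + urea + ethanol/3.7
= 2·135 + 73/18 + 2.5 + 169/3.7
= 270 + 4.06 + 2.50 + 45.68
= 322.24 mOsm/kg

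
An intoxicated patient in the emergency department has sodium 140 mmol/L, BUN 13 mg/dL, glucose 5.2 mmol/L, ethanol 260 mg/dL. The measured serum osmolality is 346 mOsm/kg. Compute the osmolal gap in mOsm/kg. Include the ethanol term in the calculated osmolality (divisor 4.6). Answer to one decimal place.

-0.4 mOsm/kg

Calculated osmolality = 2·Na + glucose + BUN/2.8 + ethanol/4.6
= 2·140 + 5.2 + 13/2.8 + 260/4.6
= 280 + 5.20 + 4.64 + 56.52
= 346.36 mOsm/kg ≈ 346.4 mOsm/kg
Osmolar gap = measured − calculated = 346 − 346.4 = -0.4 mOsm/kg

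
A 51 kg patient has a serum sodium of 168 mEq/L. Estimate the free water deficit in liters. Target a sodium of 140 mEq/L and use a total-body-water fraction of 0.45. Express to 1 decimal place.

TBW = 0.45 · 51 = 22.95 L
Free water deficit = TBW · (Na/140 − 1)
= 22.95 · (168/140 − 1)
= 22.95 · 0.2
= 4.59 L

4.6 L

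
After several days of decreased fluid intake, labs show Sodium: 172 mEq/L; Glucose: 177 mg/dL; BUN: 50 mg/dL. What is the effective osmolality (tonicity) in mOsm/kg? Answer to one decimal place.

Effective osmolality excludes urea (freely permeant across cell membranes):
2·Na + glucose/18
= 2·172 + 177/18
= 344 + 9.83
= 353.83 mOsm/kg

353.8 mOsm/kg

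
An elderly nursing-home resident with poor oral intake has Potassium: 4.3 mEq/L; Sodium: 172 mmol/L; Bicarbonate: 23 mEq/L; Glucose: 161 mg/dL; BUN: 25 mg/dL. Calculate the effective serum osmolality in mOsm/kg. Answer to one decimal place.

Effective osmolality excludes urea (freely permeant across cell membranes):
2·Na + glucose/18
= 2·172 + 161/18
= 344 + 8.94
= 352.94 mOsm/kg

352.9 mOsm/kg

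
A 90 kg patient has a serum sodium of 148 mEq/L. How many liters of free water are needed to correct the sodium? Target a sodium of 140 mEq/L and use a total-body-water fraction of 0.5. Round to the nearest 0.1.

TBW = 0.5 · 90 = 45 L
Free water deficit = TBW · (Na/140 − 1)
= 45 · (148/140 − 1)
= 45 · 0.0571
= 2.57 L

2.6 L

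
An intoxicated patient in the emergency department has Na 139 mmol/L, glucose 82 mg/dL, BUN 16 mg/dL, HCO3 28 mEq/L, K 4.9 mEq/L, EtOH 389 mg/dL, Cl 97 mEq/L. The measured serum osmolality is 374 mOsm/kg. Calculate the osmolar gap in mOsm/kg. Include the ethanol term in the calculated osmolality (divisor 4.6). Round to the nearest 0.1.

1.2 mOsm/kg

Calculated osmolality = 2·Na + glucose/18 + BUN/2.8 + ethanol/4.6
= 2·139 + 82/18 + 16/2.8 + 389/4.6
= 278 + 4.56 + 5.71 + 84.57
= 372.84 mOsm/kg ≈ 372.8 mOsm/kg
Osmolar gap = measured − calculated = 374 − 372.8 = 1.2 mOsm/kg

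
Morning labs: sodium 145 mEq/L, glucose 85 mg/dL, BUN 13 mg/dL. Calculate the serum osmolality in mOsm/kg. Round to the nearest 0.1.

299.4 mOsm/kg

Calculated osmolality = 2·Na + glucose/18 + BUN/2.8
= 2·145 + 85/18 + 13/2.8
= 290 + 4.72 + 4.64
= 299.36 mOsm/kg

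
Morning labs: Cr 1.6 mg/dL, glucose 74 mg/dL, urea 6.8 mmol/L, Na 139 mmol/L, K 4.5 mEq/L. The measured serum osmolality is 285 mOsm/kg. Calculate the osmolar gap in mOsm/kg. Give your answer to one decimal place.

-3.9 mOsm/kg

Calculated osmolality = 2·Na + glucose/18 + urea
= 2·139 + 74/18 + 6.8
= 278 + 4.11 + 6.80
= 288.91 mOsm/kg ≈ 288.9 mOsm/kg
Osmolar gap = measured − calculated = 285 − 288.9 = -3.9 mOsm/kg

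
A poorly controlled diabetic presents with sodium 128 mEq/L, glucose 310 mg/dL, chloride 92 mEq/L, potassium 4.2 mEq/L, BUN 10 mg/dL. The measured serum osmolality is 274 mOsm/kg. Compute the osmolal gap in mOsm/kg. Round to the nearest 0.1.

-2.8 mOsm/kg

Calculated osmolality = 2·Na + glucose/18 + BUN/2.8
= 2·128 + 310/18 + 10/2.8
= 256 + 17.22 + 3.57
= 276.79 mOsm/kg ≈ 276.8 mOsm/kg
Osmolar gap = measured − calculated = 274 − 276.8 = -2.8 mOsm/kg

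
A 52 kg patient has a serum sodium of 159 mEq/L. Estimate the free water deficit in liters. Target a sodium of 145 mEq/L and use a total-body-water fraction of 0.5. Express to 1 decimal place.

TBW = 0.5 · 52 = 26 L
Free water deficit = TBW · (Na/145 − 1)
= 26 · (159/145 − 1)
= 26 · 0.0966
= 2.51 L

2.5 L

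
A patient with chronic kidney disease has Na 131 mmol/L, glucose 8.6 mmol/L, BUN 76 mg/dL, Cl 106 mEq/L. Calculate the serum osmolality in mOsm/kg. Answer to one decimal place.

297.7 mOsm/kg

Calculated osmolality = 2·Na + glucose + BUN/2.8
= 2·131 + 8.6 + 76/2.8
= 262 + 8.60 + 27.14
= 297.74 mOsm/kg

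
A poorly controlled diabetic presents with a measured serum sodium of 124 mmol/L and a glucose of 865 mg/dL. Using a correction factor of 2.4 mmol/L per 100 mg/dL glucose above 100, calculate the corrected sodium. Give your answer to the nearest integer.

142 mmol/L

Corrected Na = measured Na + 2.4 · (glucose − 100)/100
= 124 + 2.4 · (865 − 100)/100
= 124 + 18.4
= 142.4 mmol/L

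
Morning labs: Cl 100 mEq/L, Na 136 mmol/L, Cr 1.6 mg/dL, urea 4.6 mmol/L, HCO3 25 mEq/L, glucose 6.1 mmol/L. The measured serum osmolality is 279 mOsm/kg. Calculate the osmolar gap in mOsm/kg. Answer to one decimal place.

-3.7 mOsm/kg

Calculated osmolality = 2·Na + glucose + urea
= 2·136 + 6.1 + 4.6
= 272 + 6.10 + 4.60
= 282.7 mOsm/kg ≈ 282.7 mOsm/kg
Osmolar gap = measured − calculated = 279 − 282.7 = -3.7 mOsm/kg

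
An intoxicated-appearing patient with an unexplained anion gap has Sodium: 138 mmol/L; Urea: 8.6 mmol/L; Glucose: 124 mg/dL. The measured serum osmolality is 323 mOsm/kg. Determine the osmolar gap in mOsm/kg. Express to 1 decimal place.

Calculated osmolality = 2·Na + glucose/18 + urea
= 2·138 + 124/18 + 8.6
= 276 + 6.89 + 8.60
= 291.49 mOsm/kg ≈ 291.5 mOsm/kg
Osmolar gap = measured − calculated = 323 − 291.5 = 31.5 mOsm/kg

31.5 mOsm/kg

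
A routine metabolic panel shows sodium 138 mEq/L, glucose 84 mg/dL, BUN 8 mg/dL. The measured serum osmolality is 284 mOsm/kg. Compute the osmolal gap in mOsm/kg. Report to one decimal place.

Calculated osmolality = 2·Na + glucose/18 + BUN/2.8
= 2·138 + 84/18 + 8/2.8
= 276 + 4.67 + 2.86
= 283.53 mOsm/kg ≈ 283.5 mOsm/kg
Osmolar gap = measured − calculated = 284 − 283.5 = 0.5 mOsm/kg

0.5 mOsm/kg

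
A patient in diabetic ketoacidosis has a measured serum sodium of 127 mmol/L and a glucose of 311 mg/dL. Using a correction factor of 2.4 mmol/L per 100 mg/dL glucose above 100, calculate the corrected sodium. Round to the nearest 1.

132 mmol/L

Corrected Na = measured Na + 2.4 · (glucose − 100)/100
= 127 + 2.4 · (311 − 100)/100
= 127 + 5.1
= 132.1 mmol/L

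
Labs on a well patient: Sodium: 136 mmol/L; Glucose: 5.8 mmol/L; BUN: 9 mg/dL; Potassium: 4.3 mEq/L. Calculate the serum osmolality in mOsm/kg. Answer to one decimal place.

281.0 mOsm/kg

Calculated osmolality = 2·Na + glucose + BUN/2.8
= 2·136 + 5.8 + 9/2.8
= 272 + 5.80 + 3.21
= 281.01 mOsm/kg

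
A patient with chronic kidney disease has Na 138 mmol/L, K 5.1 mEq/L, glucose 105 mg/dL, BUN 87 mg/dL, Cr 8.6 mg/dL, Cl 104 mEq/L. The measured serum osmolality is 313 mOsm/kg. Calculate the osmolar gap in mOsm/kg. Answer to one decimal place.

0.1 mOsm/kg

Calculated osmolality = 2·Na + glucose/18 + BUN/2.8
= 2·138 + 105/18 + 87/2.8
= 276 + 5.83 + 31.07
= 312.9 mOsm/kg ≈ 312.9 mOsm/kg
Osmolar gap = measured − calculated = 313 − 312.9 = 0.1 mOsm/kg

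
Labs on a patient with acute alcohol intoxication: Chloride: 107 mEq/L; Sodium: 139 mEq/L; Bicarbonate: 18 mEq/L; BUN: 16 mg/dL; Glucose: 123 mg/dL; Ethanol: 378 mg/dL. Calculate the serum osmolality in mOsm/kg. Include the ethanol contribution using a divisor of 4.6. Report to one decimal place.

Calculated osmolality = 2·Na + glucose/18 + BUN/2.8 + ethanol/4.6
= 2·139 + 123/18 + 16/2.8 + 378/4.6
= 278 + 6.83 + 5.71 + 82.17
= 372.71 mOsm/kg

372.7 mOsm/kg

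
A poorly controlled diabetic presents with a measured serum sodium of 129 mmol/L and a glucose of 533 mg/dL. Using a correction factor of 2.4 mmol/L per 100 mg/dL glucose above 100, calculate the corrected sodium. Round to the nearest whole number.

Corrected Na = measured Na + 2.4 · (glucose − 100)/100
= 129 + 2.4 · (533 − 100)/100
= 129 + 10.4
= 139.4 mmol/L

139 mmol/L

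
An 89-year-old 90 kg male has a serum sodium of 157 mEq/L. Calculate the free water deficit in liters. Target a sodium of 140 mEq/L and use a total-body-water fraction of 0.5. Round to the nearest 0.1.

TBW = 0.5 · 90 = 45 L
Free water deficit = TBW · (Na/140 − 1)
= 45 · (157/140 − 1)
= 45 · 0.1214
= 5.46 L

5.5 L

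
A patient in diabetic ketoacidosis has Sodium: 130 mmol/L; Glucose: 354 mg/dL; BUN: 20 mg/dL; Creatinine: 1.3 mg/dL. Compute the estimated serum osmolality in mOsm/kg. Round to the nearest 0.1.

Calculated osmolality = 2·Na + glucose/18 + BUN/2.8
= 2·130 + 354/18 + 20/2.8
= 260 + 19.67 + 7.14
= 286.81 mOsm/kg

286.8 mOsm/kg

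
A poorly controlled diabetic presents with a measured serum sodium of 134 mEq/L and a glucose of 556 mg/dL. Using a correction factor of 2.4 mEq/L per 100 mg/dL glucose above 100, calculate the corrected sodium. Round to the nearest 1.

Corrected Na = measured Na + 2.4 · (glucose − 100)/100
= 134 + 2.4 · (556 − 100)/100
= 134 + 10.9
= 144.9 mEq/L

145 mEq/L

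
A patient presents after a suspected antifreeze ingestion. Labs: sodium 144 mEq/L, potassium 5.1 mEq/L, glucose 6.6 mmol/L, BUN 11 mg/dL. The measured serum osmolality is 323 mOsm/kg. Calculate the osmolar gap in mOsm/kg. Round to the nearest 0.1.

24.5 mOsm/kg

Calculated osmolality = 2·Na + glucose + BUN/2.8
= 2·144 + 6.6 + 11/2.8
= 288 + 6.60 + 3.93
= 298.53 mOsm/kg ≈ 298.5 mOsm/kg
Osmolar gap = measured − calculated = 323 − 298.5 = 24.5 mOsm/kg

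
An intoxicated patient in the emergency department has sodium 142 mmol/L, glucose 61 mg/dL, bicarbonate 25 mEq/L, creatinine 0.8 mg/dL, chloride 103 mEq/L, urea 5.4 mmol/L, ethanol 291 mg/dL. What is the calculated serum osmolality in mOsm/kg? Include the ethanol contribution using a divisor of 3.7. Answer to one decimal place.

371.4 mOsm/kg

Calculated osmolality = 2·Na + glucose/18 + urea + ethanol/3.7
= 2·142 + 61/18 + 5.4 + 291/3.7
= 284 + 3.39 + 5.40 + 78.65
= 371.44 mOsm/kg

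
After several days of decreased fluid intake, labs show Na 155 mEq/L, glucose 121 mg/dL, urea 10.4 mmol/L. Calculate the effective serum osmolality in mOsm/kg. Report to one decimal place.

Effective osmolality excludes urea (freely permeant across cell membranes):
2·Na + glucose/18
= 2·155 + 121/18
= 310 + 6.72
= 316.72 mOsm/kg

316.7 mOsm/kg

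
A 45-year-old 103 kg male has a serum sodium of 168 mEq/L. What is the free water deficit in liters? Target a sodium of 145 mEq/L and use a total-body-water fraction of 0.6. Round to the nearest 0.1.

TBW = 0.6 · 103 = 61.8 L
Free water deficit = TBW · (Na/145 − 1)
= 61.8 · (168/145 − 1)
= 61.8 · 0.1586
= 9.8 L

9.8 L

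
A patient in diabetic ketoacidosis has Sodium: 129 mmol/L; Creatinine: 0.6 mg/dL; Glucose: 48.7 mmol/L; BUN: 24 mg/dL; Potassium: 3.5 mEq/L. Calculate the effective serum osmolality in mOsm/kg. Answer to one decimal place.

306.7 mOsm/kg

Effective osmolality excludes urea (freely permeant across cell membranes):
2·Na + glucose
= 2·129 + 48.7
= 258 + 48.7
= 306.7 mOsm/kg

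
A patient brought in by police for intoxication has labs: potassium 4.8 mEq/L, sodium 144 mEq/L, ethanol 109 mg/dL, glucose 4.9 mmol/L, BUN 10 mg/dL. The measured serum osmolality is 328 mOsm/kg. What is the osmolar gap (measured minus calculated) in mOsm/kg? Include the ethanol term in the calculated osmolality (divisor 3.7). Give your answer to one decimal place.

2.1 mOsm/kg

Calculated osmolality = 2·Na + glucose + BUN/2.8 + ethanol/3.7
= 2·144 + 4.9 + 10/2.8 + 109/3.7
= 288 + 4.90 + 3.57 + 29.46
= 325.93 mOsm/kg ≈ 325.9 mOsm/kg
Osmolar gap = measured − calculated = 328 − 325.9 = 2.1 mOsm/kg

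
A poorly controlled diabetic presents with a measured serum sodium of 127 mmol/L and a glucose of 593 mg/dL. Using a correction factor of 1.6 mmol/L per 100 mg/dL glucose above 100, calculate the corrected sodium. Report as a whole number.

Corrected Na = measured Na + 1.6 · (glucose − 100)/100
= 127 + 1.6 · (593 − 100)/100
= 127 + 7.9
= 134.9 mmol/L

135 mmol/L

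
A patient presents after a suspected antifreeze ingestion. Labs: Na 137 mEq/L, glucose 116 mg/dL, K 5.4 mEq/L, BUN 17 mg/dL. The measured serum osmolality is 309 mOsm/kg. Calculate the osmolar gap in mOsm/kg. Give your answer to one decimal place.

22.5 mOsm/kg

Calculated osmolality = 2·Na + glucose/18 + BUN/2.8
= 2·137 + 116/18 + 17/2.8
= 274 + 6.44 + 6.07
= 286.51 mOsm/kg ≈ 286.5 mOsm/kg
Osmolar gap = measured − calculated = 309 − 286.5 = 22.5 mOsm/kg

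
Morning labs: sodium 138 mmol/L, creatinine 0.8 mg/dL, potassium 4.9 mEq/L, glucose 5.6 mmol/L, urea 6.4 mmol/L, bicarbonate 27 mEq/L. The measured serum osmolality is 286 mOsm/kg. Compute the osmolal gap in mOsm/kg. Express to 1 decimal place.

Calculated osmolality = 2·Na + glucose + urea
= 2·138 + 5.6 + 6.4
= 276 + 5.60 + 6.40
= 288 mOsm/kg ≈ 288.0 mOsm/kg
Osmolar gap = measured − calculated = 286 − 288.0 = -2.0 mOsm/kg

-2.0 mOsm/kg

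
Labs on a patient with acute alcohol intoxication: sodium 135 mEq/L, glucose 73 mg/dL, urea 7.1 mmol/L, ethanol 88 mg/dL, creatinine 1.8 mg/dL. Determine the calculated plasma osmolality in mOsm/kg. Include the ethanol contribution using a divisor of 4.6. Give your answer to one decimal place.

300.3 mOsm/kg

Calculated osmolality = 2·Na + glucose/18 + urea + ethanol/4.6
= 2·135 + 73/18 + 7.1 + 88/4.6
= 270 + 4.06 + 7.10 + 19.13
= 300.29 mOsm/kg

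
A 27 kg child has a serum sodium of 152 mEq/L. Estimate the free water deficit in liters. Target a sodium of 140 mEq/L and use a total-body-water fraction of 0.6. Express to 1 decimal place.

1.4 L

TBW = 0.6 · 27 = 16.2 L
Free water deficit = TBW · (Na/140 − 1)
= 16.2 · (152/140 − 1)
= 16.2 · 0.0857
= 1.39 L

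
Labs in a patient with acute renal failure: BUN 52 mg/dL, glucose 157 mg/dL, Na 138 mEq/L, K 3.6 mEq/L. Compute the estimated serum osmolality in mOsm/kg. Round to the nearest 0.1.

Calculated osmolality = 2·Na + glucose/18 + BUN/2.8
= 2·138 + 157/18 + 52/2.8
= 276 + 8.72 + 18.57
= 303.29 mOsm/kg

303.3 mOsm/kg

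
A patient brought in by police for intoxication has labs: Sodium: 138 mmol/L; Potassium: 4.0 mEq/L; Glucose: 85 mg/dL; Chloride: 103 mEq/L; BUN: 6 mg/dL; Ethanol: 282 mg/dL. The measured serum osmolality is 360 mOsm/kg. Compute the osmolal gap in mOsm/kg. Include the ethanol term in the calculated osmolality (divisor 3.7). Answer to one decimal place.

Calculated osmolality = 2·Na + glucose/18 + BUN/2.8 + ethanol/3.7
= 2·138 + 85/18 + 6/2.8 + 282/3.7
= 276 + 4.72 + 2.14 + 76.22
= 359.08 mOsm/kg ≈ 359.1 mOsm/kg
Osmolar gap = measured − calculated = 360 − 359.1 = 0.9 mOsm/kg

0.9 mOsm/kg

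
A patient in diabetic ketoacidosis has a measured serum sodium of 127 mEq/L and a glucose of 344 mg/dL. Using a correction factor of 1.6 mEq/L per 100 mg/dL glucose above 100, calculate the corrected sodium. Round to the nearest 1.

131 mEq/L

Corrected Na = measured Na + 1.6 · (glucose − 100)/100
= 127 + 1.6 · (344 − 100)/100
= 127 + 3.9
= 130.9 mEq/L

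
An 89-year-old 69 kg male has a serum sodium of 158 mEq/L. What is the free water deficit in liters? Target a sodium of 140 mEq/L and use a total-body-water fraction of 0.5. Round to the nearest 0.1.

4.4 L

TBW = 0.5 · 69 = 34.5 L
Free water deficit = TBW · (Na/140 − 1)
= 34.5 · (158/140 − 1)
= 34.5 · 0.1286
= 4.44 L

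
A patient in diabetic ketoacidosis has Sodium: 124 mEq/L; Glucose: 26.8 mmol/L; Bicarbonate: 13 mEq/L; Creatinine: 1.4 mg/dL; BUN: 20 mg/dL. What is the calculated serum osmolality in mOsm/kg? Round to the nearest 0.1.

Calculated osmolality = 2·Na + glucose + BUN/2.8
= 2·124 + 26.8 + 20/2.8
= 248 + 26.80 + 7.14
= 281.94 mOsm/kg

281.9 mOsm/kg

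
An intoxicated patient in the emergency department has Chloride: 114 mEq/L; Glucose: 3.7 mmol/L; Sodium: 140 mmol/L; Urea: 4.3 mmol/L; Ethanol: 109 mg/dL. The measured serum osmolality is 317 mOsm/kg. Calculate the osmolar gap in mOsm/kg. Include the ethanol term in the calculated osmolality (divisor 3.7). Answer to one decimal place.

-0.5 mOsm/kg

Calculated osmolality = 2·Na + glucose + urea + ethanol/3.7
= 2·140 + 3.7 + 4.3 + 109/3.7
= 280 + 3.70 + 4.30 + 29.46
= 317.46 mOsm/kg ≈ 317.5 mOsm/kg
Osmolar gap = measured − calculated = 317 − 317.5 = -0.5 mOsm/kg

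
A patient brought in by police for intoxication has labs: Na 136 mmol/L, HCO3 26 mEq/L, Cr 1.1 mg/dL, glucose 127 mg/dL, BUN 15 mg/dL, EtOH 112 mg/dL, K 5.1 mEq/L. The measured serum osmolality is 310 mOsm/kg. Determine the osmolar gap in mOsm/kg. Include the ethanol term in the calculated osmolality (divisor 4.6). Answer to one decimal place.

1.2 mOsm/kg

Calculated osmolality = 2·Na + glucose/18 + BUN/2.8 + ethanol/4.6
= 2·136 + 127/18 + 15/2.8 + 112/4.6
= 272 + 7.06 + 5.36 + 24.35
= 308.77 mOsm/kg ≈ 308.8 mOsm/kg
Osmolar gap = measured − calculated = 310 − 308.8 = 1.2 mOsm/kg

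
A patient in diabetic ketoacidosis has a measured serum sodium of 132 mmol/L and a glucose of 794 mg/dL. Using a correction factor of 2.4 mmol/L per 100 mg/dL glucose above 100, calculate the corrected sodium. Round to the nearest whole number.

149 mmol/L

Corrected Na = measured Na + 2.4 · (glucose − 100)/100
= 132 + 2.4 · (794 − 100)/100
= 132 + 16.7
= 148.7 mmol/L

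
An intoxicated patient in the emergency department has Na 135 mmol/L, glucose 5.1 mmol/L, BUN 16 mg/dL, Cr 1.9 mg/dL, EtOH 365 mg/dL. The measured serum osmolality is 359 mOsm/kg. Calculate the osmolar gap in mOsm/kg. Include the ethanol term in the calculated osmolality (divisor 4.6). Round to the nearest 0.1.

-1.2 mOsm/kg

Calculated osmolality = 2·Na + glucose + BUN/2.8 + ethanol/4.6
= 2·135 + 5.1 + 16/2.8 + 365/4.6
= 270 + 5.10 + 5.71 + 79.35
= 360.16 mOsm/kg ≈ 360.2 mOsm/kg
Osmolar gap = measured − calculated = 359 − 360.2 = -1.2 mOsm/kg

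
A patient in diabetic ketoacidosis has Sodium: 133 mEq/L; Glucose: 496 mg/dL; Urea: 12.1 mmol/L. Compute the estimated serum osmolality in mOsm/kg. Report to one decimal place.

305.7 mOsm/kg

Calculated osmolality = 2·Na + glucose/18 + urea
= 2·133 + 496/18 + 12.1
= 266 + 27.56 + 12.10
= 305.66 mOsm/kg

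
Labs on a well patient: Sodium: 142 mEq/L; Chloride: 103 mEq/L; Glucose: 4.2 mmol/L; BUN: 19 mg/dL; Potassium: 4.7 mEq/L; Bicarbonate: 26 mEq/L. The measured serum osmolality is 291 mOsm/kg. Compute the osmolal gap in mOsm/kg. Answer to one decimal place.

Calculated osmolality = 2·Na + glucose + BUN/2.8
= 2·142 + 4.2 + 19/2.8
= 284 + 4.20 + 6.79
= 294.99 mOsm/kg ≈ 295.0 mOsm/kg
Osmolar gap = measured − calculated = 291 − 295.0 = -4.0 mOsm/kg

-4.0 mOsm/kg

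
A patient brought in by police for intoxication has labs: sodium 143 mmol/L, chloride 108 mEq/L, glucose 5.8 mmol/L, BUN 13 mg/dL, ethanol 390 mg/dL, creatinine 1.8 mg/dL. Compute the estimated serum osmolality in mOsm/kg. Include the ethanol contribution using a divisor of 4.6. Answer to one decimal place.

Calculated osmolality = 2·Na + glucose + BUN/2.8 + ethanol/4.6
= 2·143 + 5.8 + 13/2.8 + 390/4.6
= 286 + 5.80 + 4.64 + 84.78
= 381.22 mOsm/kg

381.2 mOsm/kg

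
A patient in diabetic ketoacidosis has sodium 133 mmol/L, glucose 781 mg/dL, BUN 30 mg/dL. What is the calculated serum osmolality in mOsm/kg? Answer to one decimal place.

320.1 mOsm/kg

Calculated osmolality = 2·Na + glucose/18 + BUN/2.8
= 2·133 + 781/18 + 30/2.8
= 266 + 43.39 + 10.71
= 320.1 mOsm/kg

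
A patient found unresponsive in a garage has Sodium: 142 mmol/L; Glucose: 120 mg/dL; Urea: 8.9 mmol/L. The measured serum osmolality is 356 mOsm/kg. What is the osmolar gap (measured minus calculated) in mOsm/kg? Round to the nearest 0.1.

56.4 mOsm/kg

Calculated osmolality = 2·Na + glucose/18 + urea
= 2·142 + 120/18 + 8.9
= 284 + 6.67 + 8.90
= 299.57 mOsm/kg ≈ 299.6 mOsm/kg
Osmolar gap = measured − calculated = 356 − 299.6 = 56.4 mOsm/kg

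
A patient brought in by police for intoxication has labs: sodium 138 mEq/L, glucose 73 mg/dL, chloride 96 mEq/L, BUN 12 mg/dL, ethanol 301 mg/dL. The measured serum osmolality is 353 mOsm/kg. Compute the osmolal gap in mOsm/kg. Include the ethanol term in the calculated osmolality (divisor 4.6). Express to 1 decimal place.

3.2 mOsm/kg

Calculated osmolality = 2·Na + glucose/18 + BUN/2.8 + ethanol/4.6
= 2·138 + 73/18 + 12/2.8 + 301/4.6
= 276 + 4.06 + 4.29 + 65.43
= 349.78 mOsm/kg ≈ 349.8 mOsm/kg
Osmolar gap = measured − calculated = 353 − 349.8 = 3.2 mOsm/kg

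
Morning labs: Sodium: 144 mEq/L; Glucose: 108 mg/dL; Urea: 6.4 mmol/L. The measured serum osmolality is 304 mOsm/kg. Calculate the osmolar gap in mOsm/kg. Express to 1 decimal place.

Calculated osmolality = 2·Na + glucose/18 + urea
= 2·144 + 108/18 + 6.4
= 288 + 6 + 6.40
= 300.4 mOsm/kg ≈ 300.4 mOsm/kg
Osmolar gap = measured − calculated = 304 − 300.4 = 3.6 mOsm/kg

3.6 mOsm/kg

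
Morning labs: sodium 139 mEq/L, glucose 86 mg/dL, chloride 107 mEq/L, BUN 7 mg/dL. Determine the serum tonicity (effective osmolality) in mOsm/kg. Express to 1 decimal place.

282.8 mOsm/kg

Effective osmolality excludes urea (freely permeant across cell membranes):
2·Na + glucose/18
= 2·139 + 86/18
= 278 + 4.78
= 282.78 mOsm/kg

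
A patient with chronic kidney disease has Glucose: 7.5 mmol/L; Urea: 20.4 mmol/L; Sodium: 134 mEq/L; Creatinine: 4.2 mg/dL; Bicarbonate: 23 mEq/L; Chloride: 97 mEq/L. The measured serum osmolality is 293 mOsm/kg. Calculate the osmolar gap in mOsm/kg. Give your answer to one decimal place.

-2.9 mOsm/kg

Calculated osmolality = 2·Na + glucose + urea
= 2·134 + 7.5 + 20.4
= 268 + 7.50 + 20.40
= 295.9 mOsm/kg ≈ 295.9 mOsm/kg
Osmolar gap = measured − calculated = 293 − 295.9 = -2.9 mOsm/kg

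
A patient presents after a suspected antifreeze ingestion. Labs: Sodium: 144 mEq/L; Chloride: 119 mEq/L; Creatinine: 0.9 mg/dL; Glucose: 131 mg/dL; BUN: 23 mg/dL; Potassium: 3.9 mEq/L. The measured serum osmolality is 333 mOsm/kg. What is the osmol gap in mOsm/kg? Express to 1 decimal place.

29.5 mOsm/kg

Calculated osmolality = 2·Na + glucose/18 + BUN/2.8
= 2·144 + 131/18 + 23/2.8
= 288 + 7.28 + 8.21
= 303.49 mOsm/kg ≈ 303.5 mOsm/kg
Osmolar gap = measured − calculated = 333 − 303.5 = 29.5 mOsm/kg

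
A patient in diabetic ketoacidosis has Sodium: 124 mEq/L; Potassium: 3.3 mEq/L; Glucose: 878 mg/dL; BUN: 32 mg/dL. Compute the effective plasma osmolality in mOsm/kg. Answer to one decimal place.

Effective osmolality excludes urea (freely permeant across cell membranes):
2·Na + glucose/18
= 2·124 + 878/18
= 248 + 48.78
= 296.78 mOsm/kg

296.8 mOsm/kg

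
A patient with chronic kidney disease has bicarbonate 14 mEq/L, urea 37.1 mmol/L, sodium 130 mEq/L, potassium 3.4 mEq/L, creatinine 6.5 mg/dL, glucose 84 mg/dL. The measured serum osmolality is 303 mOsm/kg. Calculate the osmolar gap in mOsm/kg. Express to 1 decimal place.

1.2 mOsm/kg

Calculated osmolality = 2·Na + glucose/18 + urea
= 2·130 + 84/18 + 37.1
= 260 + 4.67 + 37.10
= 301.77 mOsm/kg ≈ 301.8 mOsm/kg
Osmolar gap = measured − calculated = 303 − 301.8 = 1.2 mOsm/kg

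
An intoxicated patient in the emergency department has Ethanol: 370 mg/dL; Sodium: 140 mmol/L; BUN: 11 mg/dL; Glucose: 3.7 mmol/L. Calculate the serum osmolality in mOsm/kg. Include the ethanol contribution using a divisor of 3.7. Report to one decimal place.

387.6 mOsm/kg

Calculated osmolality = 2·Na + glucose + BUN/2.8 + ethanol/3.7
= 2·140 + 3.7 + 11/2.8 + 370/3.7
= 280 + 3.70 + 3.93 + 100
= 387.63 mOsm/kg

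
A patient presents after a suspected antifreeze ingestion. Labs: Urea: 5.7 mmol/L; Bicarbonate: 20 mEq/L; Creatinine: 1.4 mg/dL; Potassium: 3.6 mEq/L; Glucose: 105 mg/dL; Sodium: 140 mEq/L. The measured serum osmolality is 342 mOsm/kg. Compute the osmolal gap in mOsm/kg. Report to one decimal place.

Calculated osmolality = 2·Na + glucose/18 + urea
= 2·140 + 105/18 + 5.7
= 280 + 5.83 + 5.70
= 291.53 mOsm/kg ≈ 291.5 mOsm/kg
Osmolar gap = measured − calculated = 342 − 291.5 = 50.5 mOsm/kg

50.5 mOsm/kg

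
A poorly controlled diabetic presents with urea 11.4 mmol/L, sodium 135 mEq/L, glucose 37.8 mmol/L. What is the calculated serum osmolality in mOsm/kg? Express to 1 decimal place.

319.2 mOsm/kg

Calculated osmolality = 2·Na + glucose + urea
= 2·135 + 37.8 + 11.4
= 270 + 37.80 + 11.40
= 319.2 mOsm/kg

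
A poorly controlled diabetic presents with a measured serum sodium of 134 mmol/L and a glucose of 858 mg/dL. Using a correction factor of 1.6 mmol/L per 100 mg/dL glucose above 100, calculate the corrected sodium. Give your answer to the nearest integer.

Corrected Na = measured Na + 1.6 · (glucose − 100)/100
= 134 + 1.6 · (858 − 100)/100
= 134 + 12.1
= 146.1 mmol/L

146 mmol/L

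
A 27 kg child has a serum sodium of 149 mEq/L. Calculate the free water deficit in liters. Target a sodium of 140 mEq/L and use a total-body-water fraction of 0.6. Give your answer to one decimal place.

1.0 L

TBW = 0.6 · 27 = 16.2 L
Free water deficit = TBW · (Na/140 − 1)
= 16.2 · (149/140 − 1)
= 16.2 · 0.0643
= 1.04 L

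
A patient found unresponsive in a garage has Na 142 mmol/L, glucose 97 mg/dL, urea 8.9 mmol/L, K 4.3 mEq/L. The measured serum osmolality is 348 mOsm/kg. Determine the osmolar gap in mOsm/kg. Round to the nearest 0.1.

Calculated osmolality = 2·Na + glucose/18 + urea
= 2·142 + 97/18 + 8.9
= 284 + 5.39 + 8.90
= 298.29 mOsm/kg ≈ 298.3 mOsm/kg
Osmolar gap = measured − calculated = 348 − 298.3 = 49.7 mOsm/kg

49.7 mOsm/kg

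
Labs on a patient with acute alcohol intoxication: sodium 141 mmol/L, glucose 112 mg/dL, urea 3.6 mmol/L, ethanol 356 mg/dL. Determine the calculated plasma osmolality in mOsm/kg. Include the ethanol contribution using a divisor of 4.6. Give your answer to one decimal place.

369.2 mOsm/kg

Calculated osmolality = 2·Na + glucose/18 + urea + ethanol/4.6
= 2·141 + 112/18 + 3.6 + 356/4.6
= 282 + 6.22 + 3.60 + 77.39
= 369.21 mOsm/kg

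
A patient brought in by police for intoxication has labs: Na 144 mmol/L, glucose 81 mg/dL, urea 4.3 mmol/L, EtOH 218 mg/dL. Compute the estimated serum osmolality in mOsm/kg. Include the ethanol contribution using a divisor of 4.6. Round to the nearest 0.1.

344.2 mOsm/kg

Calculated osmolality = 2·Na + glucose/18 + urea + ethanol/4.6
= 2·144 + 81/18 + 4.3 + 218/4.6
= 288 + 4.50 + 4.30 + 47.39
= 344.19 mOsm/kg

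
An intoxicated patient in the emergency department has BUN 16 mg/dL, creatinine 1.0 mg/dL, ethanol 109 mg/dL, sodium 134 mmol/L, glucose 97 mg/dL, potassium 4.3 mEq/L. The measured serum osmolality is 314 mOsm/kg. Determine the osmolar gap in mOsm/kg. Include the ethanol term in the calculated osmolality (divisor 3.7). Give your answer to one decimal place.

5.4 mOsm/kg

Calculated osmolality = 2·Na + glucose/18 + BUN/2.8 + ethanol/3.7
= 2·134 + 97/18 + 16/2.8 + 109/3.7
= 268 + 5.39 + 5.71 + 29.46
= 308.56 mOsm/kg ≈ 308.6 mOsm/kg
Osmolar gap = measured − calculated = 314 − 308.6 = 5.4 mOsm/kg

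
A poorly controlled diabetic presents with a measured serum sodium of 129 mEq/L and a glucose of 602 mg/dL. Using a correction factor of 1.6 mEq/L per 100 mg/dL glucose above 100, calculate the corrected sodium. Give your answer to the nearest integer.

Corrected Na = measured Na + 1.6 · (glucose − 100)/100
= 129 + 1.6 · (602 − 100)/100
= 129 + 8
= 137 mEq/L

137 mEq/L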